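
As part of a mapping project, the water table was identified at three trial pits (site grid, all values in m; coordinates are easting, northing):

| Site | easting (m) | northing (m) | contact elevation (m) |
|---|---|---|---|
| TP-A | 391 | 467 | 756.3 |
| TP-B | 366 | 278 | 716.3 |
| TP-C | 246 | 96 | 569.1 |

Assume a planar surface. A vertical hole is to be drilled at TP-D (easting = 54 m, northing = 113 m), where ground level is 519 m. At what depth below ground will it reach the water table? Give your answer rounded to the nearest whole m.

166 m

Two edge vectors: TP-A→TP-B = (-25, -189, -40), TP-A→TP-C = (-145, -371, -187.2).
Normal n = (TP-A→TP-B) × (TP-A→TP-C) = (20540.8, 1120, -18130).
So ∂z/∂easting = −n_x/n_z = 1.13297 and ∂z/∂northing = −n_y/n_z = 0.06178.
Intercept c from TP-A: 756.3 − 442.99 − 28.85 = 284.46.
At (54, 113): z_contact = 61.2 + 7.0 + 284.46 = 352.6 m.
Depth below ground = 519 − 352.6 = 166 m.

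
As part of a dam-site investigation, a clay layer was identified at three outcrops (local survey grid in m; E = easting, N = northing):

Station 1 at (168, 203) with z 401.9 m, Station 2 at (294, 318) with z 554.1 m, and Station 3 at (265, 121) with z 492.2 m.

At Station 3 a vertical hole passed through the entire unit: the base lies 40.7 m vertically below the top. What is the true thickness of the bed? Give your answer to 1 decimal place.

Let the plane be z = a·E + b·N + c.
Station 2−Station 1: 126a + 115b = 152.2;  Station 3−Station 1: 97a − 82b = 90.3.
Solving gives a = 1.06413, b = 0.15757.
|∇z| = √(a²+b²) = 1.07573, so dip δ = arctan(1.07573) = 47.09°.
True thickness = vertical thickness × cos δ = 40.7 × cos 47.09° = 27.7 m.

27.7 m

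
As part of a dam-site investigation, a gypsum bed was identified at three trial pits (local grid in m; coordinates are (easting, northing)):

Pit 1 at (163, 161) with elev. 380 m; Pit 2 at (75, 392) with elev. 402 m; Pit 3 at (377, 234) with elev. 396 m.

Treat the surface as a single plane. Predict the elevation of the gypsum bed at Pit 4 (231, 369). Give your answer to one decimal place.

405.3 m

Two edge vectors: Pit 1→Pit 2 = (-88, 231, 22), Pit 1→Pit 3 = (214, 73, 16).
Normal n = (Pit 1→Pit 2) × (Pit 1→Pit 3) = (2090, 6116, -55858).
So ∂z/∂E = −n_x/n_z = 0.03742 and ∂z/∂N = −n_y/n_z = 0.10949.
Intercept c from Pit 1: 380 − 6.10 − 17.63 = 356.27.
At (231, 369): z = 8.6 + 40.4 + 356.27 = 405.3 m.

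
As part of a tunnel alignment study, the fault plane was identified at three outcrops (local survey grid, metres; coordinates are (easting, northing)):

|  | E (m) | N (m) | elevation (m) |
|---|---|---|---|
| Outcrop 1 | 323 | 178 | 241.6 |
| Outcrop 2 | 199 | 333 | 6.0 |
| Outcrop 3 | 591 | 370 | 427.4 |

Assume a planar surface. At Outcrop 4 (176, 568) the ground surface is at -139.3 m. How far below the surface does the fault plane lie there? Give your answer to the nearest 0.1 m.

25.0 m

Two edge vectors: Outcrop 1→Outcrop 2 = (-124, 155, -235.6), Outcrop 1→Outcrop 3 = (268, 192, 185.8).
Normal n = (Outcrop 1→Outcrop 2) × (Outcrop 1→Outcrop 3) = (74034.2, -40101.6, -65348).
So ∂z/∂E = −n_x/n_z = 1.13292 and ∂z/∂N = −n_y/n_z = −0.61366.
Intercept c from Outcrop 1: 241.6 − 365.93 + 109.23 = −15.10.
At (176, 568): z_contact = 199.39 − 348.56 − 15.10 = -164.27 m.
Depth below ground = -139.3 − (-164.27) = 25.0 m.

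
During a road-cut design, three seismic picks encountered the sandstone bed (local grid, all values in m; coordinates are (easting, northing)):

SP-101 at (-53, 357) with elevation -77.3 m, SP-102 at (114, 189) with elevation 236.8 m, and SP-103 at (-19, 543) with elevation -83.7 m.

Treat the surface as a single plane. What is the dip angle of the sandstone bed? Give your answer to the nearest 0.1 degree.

Let the plane be z = a·E + b·N + c.
SP-102−SP-101: 167a − 168b = 314.1;  SP-103−SP-101: 34a + 186b = −6.4.
Solving gives a = 1.55946, b = −0.31947.
Gradient magnitude |∇z| = √(a² + b²) = √(2.43190 + 0.10206) = 1.59184.
True dip = arctan(1.59184) = 57.9°, dipping toward WNW (azimuth ≈ 282°).

57.9°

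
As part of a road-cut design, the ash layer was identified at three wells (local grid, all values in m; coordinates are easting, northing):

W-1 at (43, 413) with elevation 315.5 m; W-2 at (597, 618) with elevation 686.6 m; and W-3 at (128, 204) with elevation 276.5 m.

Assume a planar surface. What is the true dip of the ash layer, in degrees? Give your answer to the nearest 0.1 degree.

Two edge vectors: W-1→W-2 = (554, 205, 371.1), W-1→W-3 = (85, -209, -39).
Normal n = (W-1→W-2) × (W-1→W-3) = (69564.9, 53149.5, -133211).
So ∂z/∂easting = −n_x/n_z = 0.52222 and ∂z/∂northing = −n_y/n_z = 0.39899.
Gradient magnitude |∇z| = √(a² + b²) = √(0.27271 + 0.15919) = 0.65719.
True dip = arctan(0.65719) = 33.3°, dipping toward SW (azimuth ≈ 233°).

33.3°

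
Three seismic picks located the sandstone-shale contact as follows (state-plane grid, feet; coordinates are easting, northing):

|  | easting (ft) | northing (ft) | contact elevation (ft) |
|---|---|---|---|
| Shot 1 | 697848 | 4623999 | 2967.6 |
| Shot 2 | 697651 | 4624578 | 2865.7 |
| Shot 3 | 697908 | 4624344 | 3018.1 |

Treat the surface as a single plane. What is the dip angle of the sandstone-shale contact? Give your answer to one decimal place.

Let the plane be z = a·easting + b·northing + c.
Shot 2−Shot 1: −197a + 579b = −101.9;  Shot 3−Shot 1: 60a + 345b = 50.5.
Solving gives a = 0.62699, b = 0.03734.
Gradient magnitude |∇z| = √(a² + b²) = √(0.39312 + 0.00139) = 0.62810.
True dip = arctan(0.62810) = 32.1°, dipping toward W (azimuth ≈ 267°).

32.1°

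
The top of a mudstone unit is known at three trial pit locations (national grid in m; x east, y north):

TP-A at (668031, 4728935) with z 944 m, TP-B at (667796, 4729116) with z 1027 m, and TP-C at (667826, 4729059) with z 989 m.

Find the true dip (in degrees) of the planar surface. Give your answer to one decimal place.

40.4°

Let the plane be z = a·x + b·y + c.
TP-B−TP-A: −235a + 181b = 83;  TP-C−TP-A: −205a + 124b = 45.
Solving gives a = 0.26955, b = 0.80854.
Gradient magnitude |∇z| = √(a² + b²) = √(0.07266 + 0.65373) = 0.85229.
True dip = arctan(0.85229) = 40.4°, dipping toward SSW (azimuth ≈ 198°).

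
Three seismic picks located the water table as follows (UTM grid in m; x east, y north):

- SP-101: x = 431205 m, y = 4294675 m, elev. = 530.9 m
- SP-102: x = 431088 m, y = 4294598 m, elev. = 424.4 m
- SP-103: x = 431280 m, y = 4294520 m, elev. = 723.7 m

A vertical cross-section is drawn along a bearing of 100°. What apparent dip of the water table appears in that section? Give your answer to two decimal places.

Let the plane be z = a·x + b·y + c.
SP-102−SP-101: −117a − 77b = −106.5;  SP-103−SP-101: 75a − 155b = 192.8.
Solving gives a = 1.31130, b = −0.60937.
Unit vector along 100° is (sin 100°, cos 100°) = (0.9848, -0.1736).
Slope in that direction = a·(0.9848) + b·(-0.1736) = 1.39719.
Apparent dip = arctan|1.39719| = 54.41° (true dip is 55.3°, so apparent ≤ true as expected).

54.41°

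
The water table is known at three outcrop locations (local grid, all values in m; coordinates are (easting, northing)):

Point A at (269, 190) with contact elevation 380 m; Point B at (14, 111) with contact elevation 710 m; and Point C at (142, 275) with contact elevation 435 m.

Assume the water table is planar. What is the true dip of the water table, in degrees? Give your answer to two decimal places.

53.43°

Let the plane be z = a·E + b·N + c.
Point B−Point A: −255a − 79b = 330;  Point C−Point A: −127a + 85b = 55.
Solving gives a = −1.02167, b = −0.87943.
Gradient magnitude |∇z| = √(a² + b²) = √(1.04380 + 0.77340) = 1.34804.
True dip = arctan(1.34804) = 53.43°, dipping toward NE (azimuth ≈ 049°).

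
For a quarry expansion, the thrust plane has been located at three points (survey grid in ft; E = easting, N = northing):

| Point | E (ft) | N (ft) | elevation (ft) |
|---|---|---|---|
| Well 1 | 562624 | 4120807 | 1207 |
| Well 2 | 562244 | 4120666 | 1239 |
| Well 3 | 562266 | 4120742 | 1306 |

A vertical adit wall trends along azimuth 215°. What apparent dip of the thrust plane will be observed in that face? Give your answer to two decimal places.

Let the plane be z = a·E + b·N + c.
Well 2−Well 1: −380a − 141b = 32;  Well 3−Well 1: −358a − 65b = 99.
Solving gives a = −0.46082, b = 1.01497.
Unit vector along 215° is (sin 215°, cos 215°) = (-0.5736, -0.8192).
Slope in that direction = a·(-0.5736) + b·(-0.8192) = −0.56710.
Apparent dip = arctan|0.56710| = 29.56° (true dip is 48.1°, so apparent ≤ true as expected).

29.56°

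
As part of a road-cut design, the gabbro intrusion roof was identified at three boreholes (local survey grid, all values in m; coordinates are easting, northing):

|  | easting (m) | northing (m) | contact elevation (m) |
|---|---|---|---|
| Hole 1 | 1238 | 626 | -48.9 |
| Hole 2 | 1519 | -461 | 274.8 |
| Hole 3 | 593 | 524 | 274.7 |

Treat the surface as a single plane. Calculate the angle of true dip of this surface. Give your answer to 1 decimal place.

30.9°

Two edge vectors: Hole 1→Hole 2 = (281, -1087, 323.7), Hole 1→Hole 3 = (-645, -102, 323.6).
Normal n = (Hole 1→Hole 2) × (Hole 1→Hole 3) = (-318735.8, -299718.1, -729777).
So ∂z/∂easting = −n_x/n_z = −0.43676 and ∂z/∂northing = −n_y/n_z = −0.41070.
Gradient magnitude |∇z| = √(a² + b²) = √(0.19076 + 0.16867) = 0.59953.
True dip = arctan(0.59953) = 30.9°, dipping toward NE (azimuth ≈ 047°).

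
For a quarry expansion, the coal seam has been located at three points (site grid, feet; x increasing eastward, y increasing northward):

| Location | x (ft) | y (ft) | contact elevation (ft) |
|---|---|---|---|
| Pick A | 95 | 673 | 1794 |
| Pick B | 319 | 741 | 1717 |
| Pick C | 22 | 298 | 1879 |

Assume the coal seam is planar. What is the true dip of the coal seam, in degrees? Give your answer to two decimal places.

18.67°

Let the plane be z = a·x + b·y + c.
Pick B−Pick A: 224a + 68b = −77;  Pick C−Pick A: −73a − 375b = 85.
Solving gives a = −0.29221, b = −0.16978.
Gradient magnitude |∇z| = √(a² + b²) = √(0.08539 + 0.02883) = 0.33795.
True dip = arctan(0.33795) = 18.67°, dipping toward ENE (azimuth ≈ 060°).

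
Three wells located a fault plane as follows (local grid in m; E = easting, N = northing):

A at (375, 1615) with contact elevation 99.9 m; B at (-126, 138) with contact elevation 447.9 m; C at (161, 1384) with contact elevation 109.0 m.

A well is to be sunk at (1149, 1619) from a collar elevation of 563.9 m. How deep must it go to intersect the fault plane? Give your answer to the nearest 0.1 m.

Two edge vectors: A→B = (-501, -1477, 348), A→C = (-214, -231, 9.1).
Normal n = (A→B) × (A→C) = (66947.3, -69912.9, -200347).
So ∂z/∂E = −n_x/n_z = 0.334157 and ∂z/∂N = −n_y/n_z = −0.348959.
Intercept c from A: 99.9 − 125.31 + 563.57 = 538.16.
At (1149, 1619): z_contact = 383.95 − 564.96 + 538.16 = 357.14 m.
Depth below ground = 563.9 − 357.14 = 206.8 m.

206.8 m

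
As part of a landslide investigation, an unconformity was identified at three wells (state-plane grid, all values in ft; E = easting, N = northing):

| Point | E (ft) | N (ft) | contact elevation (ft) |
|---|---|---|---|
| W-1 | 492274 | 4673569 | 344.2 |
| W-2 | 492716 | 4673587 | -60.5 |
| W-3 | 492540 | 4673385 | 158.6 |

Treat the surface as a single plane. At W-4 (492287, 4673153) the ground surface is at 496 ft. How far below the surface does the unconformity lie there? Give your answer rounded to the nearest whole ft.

40 ft

Let the plane be z = a·E + b·N + c.
W-2−W-1: 442a + 18b = −404.7;  W-3−W-1: 266a − 184b = −185.6.
Solving gives a = −0.90349761, b = −0.29744763.
Then c = 344.2 − a·492274 − b·4673569 = 1835254.60.
At (492287, 4673153): z_contact = −444780.1 − 1390018.3 + 1835254.60 = 456.2 ft.
Depth below ground = 496 − 456.2 = 40 ft.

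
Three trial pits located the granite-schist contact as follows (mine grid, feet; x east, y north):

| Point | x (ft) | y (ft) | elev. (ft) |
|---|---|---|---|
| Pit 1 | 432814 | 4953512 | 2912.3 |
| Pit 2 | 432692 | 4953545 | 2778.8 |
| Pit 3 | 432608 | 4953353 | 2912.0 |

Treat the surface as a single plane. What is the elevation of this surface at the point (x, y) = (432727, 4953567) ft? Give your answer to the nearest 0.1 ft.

2784.1 ft

Two edge vectors: Pit 1→Pit 2 = (-122, 33, -133.5), Pit 1→Pit 3 = (-206, -159, -0.3).
Normal n = (Pit 1→Pit 2) × (Pit 1→Pit 3) = (-21236.4, 27464.4, 26196).
So ∂z/∂x = −n_x/n_z = 0.810673385 and ∂z/∂y = −n_y/n_z = −1.048419606.
Intercept c from Pit 1: 2912.3 − 350870.79 + 5193359.10 = 4845400.61.
At (432727, 4953567): z = 350800.3 − 5193416.8 + 4845400.61 = 2784.1 ft.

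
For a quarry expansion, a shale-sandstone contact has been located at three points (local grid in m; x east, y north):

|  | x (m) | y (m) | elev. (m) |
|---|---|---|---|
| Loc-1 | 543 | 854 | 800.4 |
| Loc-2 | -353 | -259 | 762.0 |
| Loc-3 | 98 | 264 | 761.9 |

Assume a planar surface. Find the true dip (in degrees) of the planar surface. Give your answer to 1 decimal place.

Two edge vectors: Loc-1→Loc-2 = (-896, -1113, -38.4), Loc-1→Loc-3 = (-445, -590, -38.5).
Normal n = (Loc-1→Loc-2) × (Loc-1→Loc-3) = (20194.5, -17408, 33355).
So ∂z/∂x = −n_x/n_z = −0.60544 and ∂z/∂y = −n_y/n_z = 0.52190.
Gradient magnitude |∇z| = √(a² + b²) = √(0.36656 + 0.27238) = 0.79934.
True dip = arctan(0.79934) = 38.6°, dipping toward SE (azimuth ≈ 131°).

38.6°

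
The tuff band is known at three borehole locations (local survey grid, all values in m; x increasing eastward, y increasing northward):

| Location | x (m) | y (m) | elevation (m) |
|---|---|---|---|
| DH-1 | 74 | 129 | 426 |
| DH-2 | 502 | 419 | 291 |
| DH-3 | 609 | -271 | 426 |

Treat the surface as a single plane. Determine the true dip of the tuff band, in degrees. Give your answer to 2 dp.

15.45°

Let the plane be z = a·x + b·y + c.
DH-2−DH-1: 428a + 290b = −135;  DH-3−DH-1: 535a − 400b = 0.
Solving gives a = −0.16547, b = −0.22131.
Gradient magnitude |∇z| = √(a² + b²) = √(0.02738 + 0.04898) = 0.27633.
True dip = arctan(0.27633) = 15.45°, dipping toward NE (azimuth ≈ 037°).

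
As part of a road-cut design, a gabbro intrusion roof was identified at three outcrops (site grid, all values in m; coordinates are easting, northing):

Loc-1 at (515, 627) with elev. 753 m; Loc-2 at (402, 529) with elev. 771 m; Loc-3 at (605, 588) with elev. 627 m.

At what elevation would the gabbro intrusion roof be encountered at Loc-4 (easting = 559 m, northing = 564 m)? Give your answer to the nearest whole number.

Let the plane be z = a·easting + b·northing + c.
Loc-2−Loc-1: −113a − 98b = 18;  Loc-3−Loc-1: 90a − 39b = −126.
Solving gives a = −0.98662, b = 0.95396.
Then c = 753 − a·515 − b·627 = 662.98.
At (559, 564): z = −551.5 + 538.0 + 662.98 = 649.5 m.

649 m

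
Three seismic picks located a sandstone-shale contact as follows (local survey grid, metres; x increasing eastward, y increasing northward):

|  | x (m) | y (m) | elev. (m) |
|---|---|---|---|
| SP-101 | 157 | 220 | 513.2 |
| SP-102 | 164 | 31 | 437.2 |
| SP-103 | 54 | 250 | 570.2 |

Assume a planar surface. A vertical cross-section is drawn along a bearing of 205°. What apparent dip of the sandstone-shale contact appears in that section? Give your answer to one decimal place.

9.3°

Two edge vectors: SP-101→SP-102 = (7, -189, -76), SP-101→SP-103 = (-103, 30, 57).
Normal n = (SP-101→SP-102) × (SP-101→SP-103) = (-8493, 7429, -19257).
So ∂z/∂x = −n_x/n_z = −0.44103 and ∂z/∂y = −n_y/n_z = 0.38578.
Unit vector along 205° is (sin 205°, cos 205°) = (-0.4226, -0.9063).
Slope in that direction = a·(-0.4226) + b·(-0.9063) = −0.16325.
Apparent dip = arctan|0.16325| = 9.3° (true dip is 30.4°, so apparent ≤ true as expected).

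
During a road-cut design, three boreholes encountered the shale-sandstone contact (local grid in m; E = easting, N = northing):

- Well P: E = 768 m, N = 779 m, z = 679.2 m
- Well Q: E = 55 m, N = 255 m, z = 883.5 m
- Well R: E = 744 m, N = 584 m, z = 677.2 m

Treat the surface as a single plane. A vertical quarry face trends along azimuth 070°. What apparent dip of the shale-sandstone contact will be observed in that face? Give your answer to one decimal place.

16.0°

Two edge vectors: Well P→Well Q = (-713, -524, 204.3), Well P→Well R = (-24, -195, -2).
Normal n = (Well P→Well Q) × (Well P→Well R) = (40886.5, -6329.2, 126459).
So ∂z/∂E = −n_x/n_z = −0.32332 and ∂z/∂N = −n_y/n_z = 0.05005.
Unit vector along 070° is (sin 70°, cos 70°) = (0.9397, 0.3420).
Slope in that direction = a·(0.9397) + b·(0.3420) = −0.28670.
Apparent dip = arctan|0.28670| = 16.0° (true dip is 18.1°, so apparent ≤ true as expected).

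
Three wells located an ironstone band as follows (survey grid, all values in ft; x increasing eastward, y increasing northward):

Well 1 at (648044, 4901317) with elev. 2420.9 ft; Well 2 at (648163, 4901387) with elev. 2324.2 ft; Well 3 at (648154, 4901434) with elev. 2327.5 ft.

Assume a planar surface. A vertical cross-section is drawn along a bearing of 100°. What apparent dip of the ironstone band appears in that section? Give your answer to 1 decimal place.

36.6°

Two edge vectors: Well 1→Well 2 = (119, 70, -96.7), Well 1→Well 3 = (110, 117, -93.4).
Normal n = (Well 1→Well 2) × (Well 1→Well 3) = (4775.9, 477.6, 6223).
So ∂z/∂x = −n_x/n_z = −0.76746 and ∂z/∂y = −n_y/n_z = −0.07675.
Unit vector along 100° is (sin 100°, cos 100°) = (0.9848, -0.1736).
Slope in that direction = a·(0.9848) + b·(-0.1736) = −0.74247.
Apparent dip = arctan|0.74247| = 36.6° (true dip is 37.6°, so apparent ≤ true as expected).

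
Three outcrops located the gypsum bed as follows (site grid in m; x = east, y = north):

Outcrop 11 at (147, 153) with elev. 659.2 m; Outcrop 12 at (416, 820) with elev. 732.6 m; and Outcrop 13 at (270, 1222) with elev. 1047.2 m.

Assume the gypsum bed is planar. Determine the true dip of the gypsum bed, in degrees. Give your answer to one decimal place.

Let the plane be z = a·x + b·y + c.
Outcrop 12−Outcrop 11: 269a + 667b = 73.4;  Outcrop 13−Outcrop 11: 123a + 1069b = 388.
Solving gives a = −0.87744, b = 0.46391.
Gradient magnitude |∇z| = √(a² + b²) = √(0.76990 + 0.21522) = 0.99253.
True dip = arctan(0.99253) = 44.8°, dipping toward ESE (azimuth ≈ 118°).

44.8°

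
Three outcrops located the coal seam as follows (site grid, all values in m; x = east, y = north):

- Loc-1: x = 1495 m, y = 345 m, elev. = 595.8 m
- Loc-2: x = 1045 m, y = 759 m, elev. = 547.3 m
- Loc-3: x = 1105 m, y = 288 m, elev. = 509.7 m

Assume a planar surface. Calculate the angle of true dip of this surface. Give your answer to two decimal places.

13.01°

Let the plane be z = a·x + b·y + c.
Loc-2−Loc-1: −450a + 414b = −48.5;  Loc-3−Loc-1: −390a − 57b = −86.1.
Solving gives a = 0.20528, b = 0.10598.
Gradient magnitude |∇z| = √(a² + b²) = √(0.04214 + 0.01123) = 0.23102.
True dip = arctan(0.23102) = 13.01°, dipping toward WSW (azimuth ≈ 243°).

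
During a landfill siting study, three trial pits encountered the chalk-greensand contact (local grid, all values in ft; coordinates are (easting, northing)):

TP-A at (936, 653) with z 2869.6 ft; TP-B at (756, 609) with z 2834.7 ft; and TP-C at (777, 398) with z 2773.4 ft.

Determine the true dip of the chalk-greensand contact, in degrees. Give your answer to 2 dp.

Two edge vectors: TP-A→TP-B = (-180, -44, -34.9), TP-A→TP-C = (-159, -255, -96.2).
Normal n = (TP-A→TP-B) × (TP-A→TP-C) = (-4666.7, -11766.9, 38904).
So ∂z/∂E = −n_x/n_z = 0.11995 and ∂z/∂N = −n_y/n_z = 0.30246.
Gradient magnitude |∇z| = √(a² + b²) = √(0.01439 + 0.09148) = 0.32538.
True dip = arctan(0.32538) = 18.02°, dipping toward SSW (azimuth ≈ 202°).

18.02°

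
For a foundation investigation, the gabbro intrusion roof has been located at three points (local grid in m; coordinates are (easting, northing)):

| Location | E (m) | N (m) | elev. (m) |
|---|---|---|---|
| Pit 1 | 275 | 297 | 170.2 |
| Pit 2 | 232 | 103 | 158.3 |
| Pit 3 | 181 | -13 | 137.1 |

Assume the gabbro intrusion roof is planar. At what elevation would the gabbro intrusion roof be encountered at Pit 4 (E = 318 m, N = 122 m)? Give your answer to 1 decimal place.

Let the plane be z = a·E + b·N + c.
Pit 2−Pit 1: −43a − 194b = −11.9;  Pit 3−Pit 1: −94a − 310b = −33.1.
Solving gives a = 0.55695, b = −0.06211.
Then c = 170.2 − a·275 − b·297 = 35.48.
At (318, 122): z = 177.1 − 7.6 + 35.48 = 205.0 m.

205.0 m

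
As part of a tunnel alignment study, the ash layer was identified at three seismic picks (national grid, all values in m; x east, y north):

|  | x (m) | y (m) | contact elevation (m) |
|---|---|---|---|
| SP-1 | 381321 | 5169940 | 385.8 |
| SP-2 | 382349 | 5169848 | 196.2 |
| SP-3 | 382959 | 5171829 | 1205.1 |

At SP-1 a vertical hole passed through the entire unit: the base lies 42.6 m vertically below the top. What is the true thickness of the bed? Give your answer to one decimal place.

37.1 m

Two edge vectors: SP-1→SP-2 = (1028, -92, -189.6), SP-1→SP-3 = (1638, 1889, 819.3).
Normal n = (SP-1→SP-2) × (SP-1→SP-3) = (282778.8, -1152805.2, 2092588).
So ∂z/∂x = −n_x/n_z = −0.13513 and ∂z/∂y = −n_y/n_z = 0.55090.
|∇z| = √(a²+b²) = 0.56723, so dip δ = arctan(0.56723) = 29.56°.
True thickness = vertical thickness × cos δ = 42.6 × cos 29.56° = 37.1 m.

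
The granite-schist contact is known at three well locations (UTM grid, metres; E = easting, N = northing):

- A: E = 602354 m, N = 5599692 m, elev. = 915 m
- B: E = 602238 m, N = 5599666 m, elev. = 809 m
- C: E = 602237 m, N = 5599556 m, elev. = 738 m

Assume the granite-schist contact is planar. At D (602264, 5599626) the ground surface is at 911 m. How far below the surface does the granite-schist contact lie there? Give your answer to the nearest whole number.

107 m

Let the plane be z = a·E + b·N + c.
B−A: −116a − 26b = −106;  C−A: −117a − 136b = −177.
Solving gives a = 0.77069263, b = 0.63844825.
Then c = 915 − a·602354 − b·5599692 = −4038428.34.
At (602264, 5599626): z_contact = 464160.4 + 3575071.4 − 4038428.34 = 803.5 m.
Depth below ground = 911 − 803.5 = 107 m.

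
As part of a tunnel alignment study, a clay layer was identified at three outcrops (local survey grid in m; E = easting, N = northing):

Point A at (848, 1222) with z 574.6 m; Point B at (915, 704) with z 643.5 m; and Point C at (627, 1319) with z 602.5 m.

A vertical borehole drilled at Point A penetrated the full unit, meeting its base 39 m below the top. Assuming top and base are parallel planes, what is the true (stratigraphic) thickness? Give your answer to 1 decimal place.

37.8 m

Two edge vectors: Point A→Point B = (67, -518, 68.9), Point A→Point C = (-221, 97, 27.9).
Normal n = (Point A→Point B) × (Point A→Point C) = (-21135.5, -17096.2, -107979).
So ∂z/∂E = −n_x/n_z = −0.19574 and ∂z/∂N = −n_y/n_z = −0.15833.
|∇z| = √(a²+b²) = 0.25176, so dip δ = arctan(0.25176) = 14.13°.
True thickness = vertical thickness × cos δ = 39 × cos 14.13° = 37.8 m.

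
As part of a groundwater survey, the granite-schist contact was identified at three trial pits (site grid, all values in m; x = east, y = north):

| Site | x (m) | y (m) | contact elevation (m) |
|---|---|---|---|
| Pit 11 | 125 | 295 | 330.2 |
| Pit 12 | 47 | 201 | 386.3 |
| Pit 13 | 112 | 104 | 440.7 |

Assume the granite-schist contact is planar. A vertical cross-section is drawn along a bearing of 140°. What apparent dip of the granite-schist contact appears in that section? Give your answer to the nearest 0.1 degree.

23.1°

Two edge vectors: Pit 11→Pit 12 = (-78, -94, 56.1), Pit 11→Pit 13 = (-13, -191, 110.5).
Normal n = (Pit 11→Pit 12) × (Pit 11→Pit 13) = (328.1, 7889.7, 13676).
So ∂z/∂x = −n_x/n_z = −0.02399 and ∂z/∂y = −n_y/n_z = −0.57690.
Unit vector along 140° is (sin 140°, cos 140°) = (0.6428, -0.7660).
Slope in that direction = a·(0.6428) + b·(-0.7660) = 0.42651.
Apparent dip = arctan|0.42651| = 23.1° (true dip is 30.0°, so apparent ≤ true as expected).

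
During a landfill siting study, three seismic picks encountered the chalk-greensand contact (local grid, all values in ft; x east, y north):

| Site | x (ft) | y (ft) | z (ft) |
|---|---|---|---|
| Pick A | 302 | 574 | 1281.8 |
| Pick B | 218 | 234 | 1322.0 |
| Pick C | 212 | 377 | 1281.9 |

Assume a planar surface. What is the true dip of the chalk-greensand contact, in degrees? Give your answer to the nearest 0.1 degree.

Let the plane be z = a·x + b·y + c.
Pick B−Pick A: −84a − 340b = 40.2;  Pick C−Pick A: −90a − 197b = 0.1.
Solving gives a = 0.56116, b = −0.25687.
Gradient magnitude |∇z| = √(a² + b²) = √(0.31490 + 0.06598) = 0.61716.
True dip = arctan(0.61716) = 31.7°, dipping toward WNW (azimuth ≈ 295°).

31.7°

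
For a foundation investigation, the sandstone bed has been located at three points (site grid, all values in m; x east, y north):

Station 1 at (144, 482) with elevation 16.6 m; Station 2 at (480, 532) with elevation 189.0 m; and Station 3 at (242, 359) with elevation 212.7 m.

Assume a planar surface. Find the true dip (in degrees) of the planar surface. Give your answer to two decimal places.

51.44°

Let the plane be z = a·x + b·y + c.
Station 2−Station 1: 336a + 50b = 172.4;  Station 3−Station 1: 98a − 123b = 196.1.
Solving gives a = 0.67081, b = −1.05984.
Gradient magnitude |∇z| = √(a² + b²) = √(0.44999 + 1.12327) = 1.25429.
True dip = arctan(1.25429) = 51.44°, dipping toward NNW (azimuth ≈ 328°).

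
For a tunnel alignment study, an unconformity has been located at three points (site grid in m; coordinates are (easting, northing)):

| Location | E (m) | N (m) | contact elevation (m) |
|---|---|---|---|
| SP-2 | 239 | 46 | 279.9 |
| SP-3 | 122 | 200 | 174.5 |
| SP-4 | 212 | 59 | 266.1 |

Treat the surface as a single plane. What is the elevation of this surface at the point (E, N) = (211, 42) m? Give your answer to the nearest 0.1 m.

273.8 m

Two edge vectors: SP-2→SP-3 = (-117, 154, -105.4), SP-2→SP-4 = (-27, 13, -13.8).
Normal n = (SP-2→SP-3) × (SP-2→SP-4) = (-755, 1231.2, 2637).
So ∂z/∂E = −n_x/n_z = 0.28631 and ∂z/∂N = −n_y/n_z = −0.46689.
Intercept c from SP-2: 279.9 − 68.43 + 21.48 = 232.95.
At (211, 42): z = 60.4 − 19.6 + 232.95 = 273.8 m.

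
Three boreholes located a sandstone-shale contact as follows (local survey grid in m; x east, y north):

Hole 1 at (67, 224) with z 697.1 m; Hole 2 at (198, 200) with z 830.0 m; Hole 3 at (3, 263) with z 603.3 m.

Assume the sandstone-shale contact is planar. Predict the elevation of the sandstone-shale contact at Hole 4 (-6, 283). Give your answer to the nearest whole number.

575 m

Two edge vectors: Hole 1→Hole 2 = (131, -24, 132.9), Hole 1→Hole 3 = (-64, 39, -93.8).
Normal n = (Hole 1→Hole 2) × (Hole 1→Hole 3) = (-2931.9, 3782.2, 3573).
So ∂z/∂x = −n_x/n_z = 0.82057 and ∂z/∂y = −n_y/n_z = −1.05855.
Intercept c from Hole 1: 697.1 − 54.98 + 237.12 = 879.24.
At (-6, 283): z = −4.9 − 299.6 + 879.24 = 574.7 m.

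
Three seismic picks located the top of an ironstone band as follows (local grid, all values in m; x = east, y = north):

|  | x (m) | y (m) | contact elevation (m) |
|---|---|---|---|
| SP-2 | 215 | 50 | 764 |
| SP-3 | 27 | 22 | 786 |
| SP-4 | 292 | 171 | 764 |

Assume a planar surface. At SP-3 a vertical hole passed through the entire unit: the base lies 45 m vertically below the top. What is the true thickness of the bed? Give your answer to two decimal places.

Two edge vectors: SP-2→SP-3 = (-188, -28, 22), SP-2→SP-4 = (77, 121, 0).
Normal n = (SP-2→SP-3) × (SP-2→SP-4) = (-2662, 1694, -20592).
So ∂z/∂x = −n_x/n_z = −0.12927 and ∂z/∂y = −n_y/n_z = 0.08226.
|∇z| = √(a²+b²) = 0.15323, so dip δ = arctan(0.15323) = 8.71°.
True thickness = vertical thickness × cos δ = 45 × cos 8.71° = 44.48 m.

44.48 m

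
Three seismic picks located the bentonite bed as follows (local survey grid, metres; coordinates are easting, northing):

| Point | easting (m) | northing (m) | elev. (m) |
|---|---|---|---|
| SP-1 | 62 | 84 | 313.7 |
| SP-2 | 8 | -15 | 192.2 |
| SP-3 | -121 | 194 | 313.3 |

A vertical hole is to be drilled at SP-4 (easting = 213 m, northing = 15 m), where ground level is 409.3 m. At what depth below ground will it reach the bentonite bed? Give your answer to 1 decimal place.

Two edge vectors: SP-1→SP-2 = (-54, -99, -121.5), SP-1→SP-3 = (-183, 110, -0.4).
Normal n = (SP-1→SP-2) × (SP-1→SP-3) = (13404.6, 22212.9, -24057).
So ∂z/∂easting = −n_x/n_z = 0.55720 and ∂z/∂northing = −n_y/n_z = 0.92334.
Intercept c from SP-1: 313.7 − 34.55 − 77.56 = 201.59.
At (213, 15): z_contact = 118.68 + 13.85 + 201.59 = 334.13 m.
Depth below ground = 409.3 − 334.13 = 75.2 m.

75.2 m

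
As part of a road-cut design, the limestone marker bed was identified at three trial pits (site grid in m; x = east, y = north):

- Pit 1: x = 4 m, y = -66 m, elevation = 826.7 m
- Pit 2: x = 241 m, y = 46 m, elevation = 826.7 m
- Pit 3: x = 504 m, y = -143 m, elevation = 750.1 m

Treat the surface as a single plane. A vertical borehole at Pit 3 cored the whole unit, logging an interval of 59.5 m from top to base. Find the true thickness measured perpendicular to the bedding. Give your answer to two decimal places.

57.44 m

Two edge vectors: Pit 1→Pit 2 = (237, 112, 0), Pit 1→Pit 3 = (500, -77, -76.6).
Normal n = (Pit 1→Pit 2) × (Pit 1→Pit 3) = (-8579.2, 18154.2, -74249).
So ∂z/∂x = −n_x/n_z = −0.11555 and ∂z/∂y = −n_y/n_z = 0.24450.
|∇z| = √(a²+b²) = 0.27043, so dip δ = arctan(0.27043) = 15.13°.
True thickness = vertical thickness × cos δ = 59.5 × cos 15.13° = 57.44 m.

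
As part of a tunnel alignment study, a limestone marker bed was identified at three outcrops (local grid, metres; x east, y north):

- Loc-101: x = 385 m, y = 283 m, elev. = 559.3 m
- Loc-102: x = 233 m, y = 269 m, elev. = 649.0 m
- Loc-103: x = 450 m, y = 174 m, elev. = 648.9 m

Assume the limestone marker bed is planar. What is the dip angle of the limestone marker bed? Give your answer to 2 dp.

50.54°

Let the plane be z = a·x + b·y + c.
Loc-102−Loc-101: −152a − 14b = 89.7;  Loc-103−Loc-101: 65a − 109b = 89.6.
Solving gives a = −0.48764, b = −1.11281.
Gradient magnitude |∇z| = √(a² + b²) = √(0.23779 + 1.23835) = 1.21496.
True dip = arctan(1.21496) = 50.54°, dipping toward NNE (azimuth ≈ 024°).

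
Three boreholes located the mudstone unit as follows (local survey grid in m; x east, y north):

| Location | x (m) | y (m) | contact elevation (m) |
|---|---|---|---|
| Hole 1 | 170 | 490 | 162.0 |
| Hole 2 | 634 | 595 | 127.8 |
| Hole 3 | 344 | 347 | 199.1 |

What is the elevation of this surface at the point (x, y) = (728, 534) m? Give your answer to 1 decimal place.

Let the plane be z = a·x + b·y + c.
Hole 2−Hole 1: 464a + 105b = −34.2;  Hole 3−Hole 1: 174a − 143b = 37.1.
Solving gives a = −0.01176, b = −0.27375.
Then c = 162 − a·170 − b·490 = 298.14.
At (728, 534): z = −8.6 − 146.2 + 298.14 = 143.4 m.

143.4 m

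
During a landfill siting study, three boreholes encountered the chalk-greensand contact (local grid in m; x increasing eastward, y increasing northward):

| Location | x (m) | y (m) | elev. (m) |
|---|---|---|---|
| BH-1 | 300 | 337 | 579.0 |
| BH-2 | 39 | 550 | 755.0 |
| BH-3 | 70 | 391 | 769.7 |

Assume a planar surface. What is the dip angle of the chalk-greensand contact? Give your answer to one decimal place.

42.9°

Two edge vectors: BH-1→BH-2 = (-261, 213, 176), BH-1→BH-3 = (-230, 54, 190.7).
Normal n = (BH-1→BH-2) × (BH-1→BH-3) = (31115.1, 9292.7, 34896).
So ∂z/∂x = −n_x/n_z = −0.89165 and ∂z/∂y = −n_y/n_z = −0.26630.
Gradient magnitude |∇z| = √(a² + b²) = √(0.79504 + 0.07091) = 0.93057.
True dip = arctan(0.93057) = 42.9°, dipping toward ENE (azimuth ≈ 073°).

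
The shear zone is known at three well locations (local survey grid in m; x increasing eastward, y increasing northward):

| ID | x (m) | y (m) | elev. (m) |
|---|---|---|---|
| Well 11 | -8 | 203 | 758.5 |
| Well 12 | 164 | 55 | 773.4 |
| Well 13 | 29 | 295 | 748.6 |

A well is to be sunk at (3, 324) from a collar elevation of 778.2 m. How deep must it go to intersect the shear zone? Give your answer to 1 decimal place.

Two edge vectors: Well 11→Well 12 = (172, -148, 14.9), Well 11→Well 13 = (37, 92, -9.9).
Normal n = (Well 11→Well 12) × (Well 11→Well 13) = (94.4, 2254.1, 21300).
So ∂z/∂x = −n_x/n_z = −0.00443 and ∂z/∂y = −n_y/n_z = −0.10583.
Intercept c from Well 11: 758.5 − 0.04 + 21.48 = 779.95.
At (3, 324): z_contact = −0.01 − 34.29 + 779.95 = 745.65 m.
Depth below ground = 778.2 − 745.65 = 32.6 m.

32.6 m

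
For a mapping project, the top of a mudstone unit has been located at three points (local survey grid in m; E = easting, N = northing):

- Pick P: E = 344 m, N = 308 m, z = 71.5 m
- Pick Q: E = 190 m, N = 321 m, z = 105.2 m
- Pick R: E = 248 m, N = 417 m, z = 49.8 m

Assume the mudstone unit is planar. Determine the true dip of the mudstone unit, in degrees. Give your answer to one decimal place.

26.3°

Let the plane be z = a·E + b·N + c.
Pick Q−Pick P: −154a + 13b = 33.7;  Pick R−Pick P: −96a + 109b = −21.7.
Solving gives a = −0.25456, b = −0.42328.
Gradient magnitude |∇z| = √(a² + b²) = √(0.06480 + 0.17917) = 0.49394.
True dip = arctan(0.49394) = 26.3°, dipping toward NNE (azimuth ≈ 031°).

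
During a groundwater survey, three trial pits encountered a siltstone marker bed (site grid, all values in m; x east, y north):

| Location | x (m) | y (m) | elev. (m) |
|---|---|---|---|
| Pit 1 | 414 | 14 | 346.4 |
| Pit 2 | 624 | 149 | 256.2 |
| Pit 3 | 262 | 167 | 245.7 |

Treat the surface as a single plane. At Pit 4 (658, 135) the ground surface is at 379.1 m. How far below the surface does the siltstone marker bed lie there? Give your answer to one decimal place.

113.8 m

Let the plane be z = a·x + b·y + c.
Pit 2−Pit 1: 210a + 135b = −90.2;  Pit 3−Pit 1: −152a + 153b = −100.7.
Solving gives a = −0.00391, b = −0.66206.
Then c = 346.4 − a·414 − b·14 = 357.29.
At (658, 135): z_contact = −2.58 − 89.38 + 357.29 = 265.34 m.
Depth below ground = 379.1 − 265.34 = 113.8 m.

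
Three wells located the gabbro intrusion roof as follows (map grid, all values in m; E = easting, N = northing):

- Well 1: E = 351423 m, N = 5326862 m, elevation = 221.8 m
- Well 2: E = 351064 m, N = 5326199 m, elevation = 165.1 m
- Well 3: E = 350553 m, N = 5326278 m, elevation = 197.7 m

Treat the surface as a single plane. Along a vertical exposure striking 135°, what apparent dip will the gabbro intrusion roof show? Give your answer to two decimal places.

Let the plane be z = a·E + b·N + c.
Well 2−Well 1: −359a − 663b = −56.7;  Well 3−Well 1: −870a − 584b = −24.1.
Solving gives a = −0.04667, b = 0.11079.
Unit vector along 135° is (sin 135°, cos 135°) = (0.7071, -0.7071).
Slope in that direction = a·(0.7071) + b·(-0.7071) = −0.11134.
Apparent dip = arctan|0.11134| = 6.35° (true dip is 6.9°, so apparent ≤ true as expected).

6.35°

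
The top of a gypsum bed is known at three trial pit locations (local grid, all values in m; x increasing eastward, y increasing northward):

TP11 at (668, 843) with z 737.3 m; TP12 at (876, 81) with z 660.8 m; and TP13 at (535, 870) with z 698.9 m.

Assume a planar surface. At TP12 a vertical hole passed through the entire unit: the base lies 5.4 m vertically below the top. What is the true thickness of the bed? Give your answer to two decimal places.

5.05 m

Two edge vectors: TP11→TP12 = (208, -762, -76.5), TP11→TP13 = (-133, 27, -38.4).
Normal n = (TP11→TP12) × (TP11→TP13) = (31326.3, 18161.7, -95730).
So ∂z/∂x = −n_x/n_z = 0.32724 and ∂z/∂y = −n_y/n_z = 0.18972.
|∇z| = √(a²+b²) = 0.37825, so dip δ = arctan(0.37825) = 20.72°.
True thickness = vertical thickness × cos δ = 5.4 × cos 20.72° = 5.05 m.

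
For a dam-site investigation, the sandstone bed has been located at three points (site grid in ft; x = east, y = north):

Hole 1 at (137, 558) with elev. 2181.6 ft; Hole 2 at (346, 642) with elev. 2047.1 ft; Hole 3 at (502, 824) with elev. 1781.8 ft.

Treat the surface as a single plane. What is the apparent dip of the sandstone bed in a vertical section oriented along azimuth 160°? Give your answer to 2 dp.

51.76°

Two edge vectors: Hole 1→Hole 2 = (209, 84, -134.5), Hole 1→Hole 3 = (365, 266, -399.8).
Normal n = (Hole 1→Hole 2) × (Hole 1→Hole 3) = (2193.8, 34465.7, 24934).
So ∂z/∂x = −n_x/n_z = −0.08798 and ∂z/∂y = −n_y/n_z = −1.38228.
Unit vector along 160° is (sin 160°, cos 160°) = (0.3420, -0.9397).
Slope in that direction = a·(0.3420) + b·(-0.9397) = 1.26882.
Apparent dip = arctan|1.26882| = 51.76° (true dip is 54.2°, so apparent ≤ true as expected).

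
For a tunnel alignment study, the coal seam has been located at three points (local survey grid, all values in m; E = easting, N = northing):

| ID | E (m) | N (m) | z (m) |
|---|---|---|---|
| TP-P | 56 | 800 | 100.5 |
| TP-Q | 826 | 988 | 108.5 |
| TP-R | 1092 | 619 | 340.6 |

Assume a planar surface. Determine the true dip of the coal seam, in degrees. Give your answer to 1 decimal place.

28.7°

Two edge vectors: TP-P→TP-Q = (770, 188, 8), TP-P→TP-R = (1036, -181, 240.1).
Normal n = (TP-P→TP-Q) × (TP-P→TP-R) = (46586.8, -176589, -334138).
So ∂z/∂E = −n_x/n_z = 0.13942 and ∂z/∂N = −n_y/n_z = −0.52849.
Gradient magnitude |∇z| = √(a² + b²) = √(0.01944 + 0.27930) = 0.54657.
True dip = arctan(0.54657) = 28.7°, dipping toward NNW (azimuth ≈ 345°).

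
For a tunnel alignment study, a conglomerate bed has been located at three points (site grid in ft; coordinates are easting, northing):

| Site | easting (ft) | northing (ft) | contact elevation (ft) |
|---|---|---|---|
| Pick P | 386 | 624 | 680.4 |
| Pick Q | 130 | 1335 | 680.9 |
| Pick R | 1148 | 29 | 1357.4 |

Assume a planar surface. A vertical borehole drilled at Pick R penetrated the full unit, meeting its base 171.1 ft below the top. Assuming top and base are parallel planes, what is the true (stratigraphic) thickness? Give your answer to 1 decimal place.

103.6 ft

Let the plane be z = a·easting + b·northing + c.
Pick Q−Pick P: −256a + 711b = 0.5;  Pick R−Pick P: 762a − 595b = 677.
Solving gives a = 1.23669, b = 0.44598.
|∇z| = √(a²+b²) = 1.31465, so dip δ = arctan(1.31465) = 52.74°.
True thickness = vertical thickness × cos δ = 171.1 × cos 52.74° = 103.6 ft.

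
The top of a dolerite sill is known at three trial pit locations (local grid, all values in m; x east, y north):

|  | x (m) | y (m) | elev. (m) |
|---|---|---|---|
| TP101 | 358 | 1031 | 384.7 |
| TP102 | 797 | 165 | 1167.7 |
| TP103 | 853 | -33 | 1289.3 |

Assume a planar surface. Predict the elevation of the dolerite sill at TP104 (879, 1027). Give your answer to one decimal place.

1059.9 m

Let the plane be z = a·x + b·y + c.
TP102−TP101: 439a − 866b = 783;  TP103−TP101: 495a − 1064b = 904.6.
Solving gives a = 1.294134, b = −0.248124.
Then c = 384.7 − a·358 − b·1031 = 177.22.
At (879, 1027): z = 1137.5 − 254.8 + 177.22 = 1059.9 m.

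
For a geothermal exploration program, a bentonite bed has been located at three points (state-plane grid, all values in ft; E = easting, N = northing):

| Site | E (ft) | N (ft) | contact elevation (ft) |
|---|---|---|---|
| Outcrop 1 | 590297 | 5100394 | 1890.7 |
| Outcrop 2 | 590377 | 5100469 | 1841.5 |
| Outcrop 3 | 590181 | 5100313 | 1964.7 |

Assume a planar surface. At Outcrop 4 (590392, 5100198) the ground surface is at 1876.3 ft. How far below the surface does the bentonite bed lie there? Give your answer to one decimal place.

71.3 ft

Let the plane be z = a·E + b·N + c.
Outcrop 2−Outcrop 1: 80a + 75b = −49.2;  Outcrop 3−Outcrop 1: −116a − 81b = 74.
Solving gives a = −0.704864865, b = 0.095855856.
Then c = 1890.7 − a·590297 − b·5100394 = −70932.32.
At (590392, 5100198): z_contact = −416146.58 + 488883.84 − 70932.32 = 1804.95 ft.
Depth below ground = 1876.3 − 1804.95 = 71.3 ft.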